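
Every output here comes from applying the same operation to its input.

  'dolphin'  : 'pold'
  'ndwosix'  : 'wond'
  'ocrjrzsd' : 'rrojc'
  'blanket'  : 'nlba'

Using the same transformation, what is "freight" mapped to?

rife

What's happening: delete the last 3 characters, then sort the characters into reverse alphabetical order.
Applying both steps to "freight": "frei", then "rife".
(Check on "ndwosix": → "ndwo" → "wond" ✓)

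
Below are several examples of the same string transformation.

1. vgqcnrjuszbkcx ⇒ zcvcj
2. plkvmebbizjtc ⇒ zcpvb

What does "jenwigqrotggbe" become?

tbjwq

In each case the input is transformed by: keep one character in every 3, starting at position 1 (positions 1st, 4th, 7th, ...), then move the first 3 characters to the end (rotate left by 3).
Applying both steps to "jenwigqrotggbe": "jwqtb", then "tbjwq".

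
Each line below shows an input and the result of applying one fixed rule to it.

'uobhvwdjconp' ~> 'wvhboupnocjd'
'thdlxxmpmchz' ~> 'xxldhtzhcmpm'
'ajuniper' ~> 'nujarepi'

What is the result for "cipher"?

picreh

Looking at the pairs, the operation is to reverse the string, then swap the front and back halves of the string.
Working it through for "cipher": intermediate "rehpic", final "picreh".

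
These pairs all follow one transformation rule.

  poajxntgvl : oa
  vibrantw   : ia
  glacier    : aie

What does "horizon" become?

What's happening: keep only the vowels.
Applying that to "horizon" gives "oio".

oio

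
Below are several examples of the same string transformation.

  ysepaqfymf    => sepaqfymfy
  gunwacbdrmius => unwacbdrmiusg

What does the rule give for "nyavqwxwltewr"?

yavqwxwltewrn

The transformation: move the first character to the end.
Applying that to "nyavqwxwltewr" gives "yavqwxwltewrn".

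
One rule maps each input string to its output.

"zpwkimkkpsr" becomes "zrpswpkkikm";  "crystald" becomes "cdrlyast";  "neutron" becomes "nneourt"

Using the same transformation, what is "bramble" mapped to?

berlabm

Each output is the input with this applied: take characters alternately from the front and the back (1st, last, 2nd, 2nd-last, ...).
On "bramble" that produces "berlabm".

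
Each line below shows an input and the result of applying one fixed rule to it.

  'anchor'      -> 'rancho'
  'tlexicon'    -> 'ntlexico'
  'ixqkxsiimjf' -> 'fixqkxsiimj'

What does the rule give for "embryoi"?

iembryo

Looking at the pairs, the operation is to move the last character to the front.
Doing the same to "embryoi": "iembryo".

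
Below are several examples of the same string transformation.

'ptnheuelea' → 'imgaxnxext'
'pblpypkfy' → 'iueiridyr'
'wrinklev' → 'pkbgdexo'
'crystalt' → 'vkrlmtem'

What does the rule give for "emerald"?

xfxktew

Each output is the input with this applied: shift every letter 7 places backward in the alphabet (wrapping around).
"emerald" → "xfxktew".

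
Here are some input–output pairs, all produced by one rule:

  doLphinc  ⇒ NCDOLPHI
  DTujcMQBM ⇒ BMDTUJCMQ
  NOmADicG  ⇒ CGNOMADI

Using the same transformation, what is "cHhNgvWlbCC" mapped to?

CCCHHNGVWLB

Each output is the input with this applied: move the last 2 characters to the front (rotate right by 2), then convert every letter to uppercase.
On "cHhNgvWlbCC" that produces "CCCHHNGVWLB".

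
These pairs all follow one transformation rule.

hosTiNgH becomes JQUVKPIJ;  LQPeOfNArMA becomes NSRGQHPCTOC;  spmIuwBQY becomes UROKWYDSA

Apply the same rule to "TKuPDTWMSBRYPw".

VMWRFVYOUDTARY

In each case the input is transformed by: shift every letter 2 places forward in the alphabet (wrapping around), then convert every letter to uppercase.
Starting from "TKuPDTWMSBRYPw": after the first operation, "VMwRFVYOUDTARy"; after the second, "VMWRFVYOUDTARY".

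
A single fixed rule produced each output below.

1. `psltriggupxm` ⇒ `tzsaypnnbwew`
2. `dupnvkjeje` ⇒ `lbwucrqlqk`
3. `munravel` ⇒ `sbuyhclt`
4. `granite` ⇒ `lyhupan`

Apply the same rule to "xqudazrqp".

wxbkhgyxe

The transformation: swap the first and last characters, then shift every letter 7 places forward in the alphabet (wrapping around).
Starting from "xqudazrqp": after the first operation, "pqudazrqx"; after the second, "wxbkhgyxe".
(Check on "dupnvkjeje": → "eupnvkjejd" → "lbwucrqlqk" ✓)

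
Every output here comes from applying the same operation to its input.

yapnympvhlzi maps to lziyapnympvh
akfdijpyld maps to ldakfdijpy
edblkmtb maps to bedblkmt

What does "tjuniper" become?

rtjunipe

Rule — swap the front and back halves of the string, then move the first 3 characters to the end (rotate left by 3).
Starting from "tjuniper": after the first operation, "ipertjun"; after the second, "rtjunipe".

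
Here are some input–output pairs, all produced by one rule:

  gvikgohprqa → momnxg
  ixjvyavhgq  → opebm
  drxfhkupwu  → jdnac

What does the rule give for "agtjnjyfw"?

Each output is the input with this applied: keep every other character starting from the first (positions 1st, 3rd, 5th, ...), then shift every letter 6 places forward in the alphabet (wrapping around).
Doing the same to "agtjnjyfw": "gztec".

gztec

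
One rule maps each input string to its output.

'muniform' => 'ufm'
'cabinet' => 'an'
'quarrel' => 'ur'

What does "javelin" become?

The transformation: keep one character in every 3, starting at position 2 (positions 2nd, 5th, 8th, ...).
On "javelin" that produces "al".

al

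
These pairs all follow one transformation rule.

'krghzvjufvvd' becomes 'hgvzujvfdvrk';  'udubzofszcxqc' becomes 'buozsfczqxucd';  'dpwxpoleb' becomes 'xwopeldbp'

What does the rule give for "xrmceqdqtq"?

cmqeqdqtrx

The transformation: move the first 2 characters to the end (rotate left by 2), then swap each adjacent pair of characters (1↔2, 3↔4, ...).
On "xrmceqdqtq" that produces "cmqeqdqtrx".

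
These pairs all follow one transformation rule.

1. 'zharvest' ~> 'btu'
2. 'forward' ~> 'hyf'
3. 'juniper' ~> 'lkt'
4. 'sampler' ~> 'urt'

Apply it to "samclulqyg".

In each case the input is transformed by: keep one character in every 3, starting at position 1 (positions 1st, 4th, 7th, ...), then shift every letter 2 places forward in the alphabet (wrapping around).
"samclulqyg" → "sclg" → "ueni".

ueni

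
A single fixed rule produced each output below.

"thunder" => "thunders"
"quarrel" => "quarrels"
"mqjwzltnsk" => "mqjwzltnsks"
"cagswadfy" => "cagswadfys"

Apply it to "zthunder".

The transformation: append "s".
On "zthunder" that produces "zthunders".

zthunders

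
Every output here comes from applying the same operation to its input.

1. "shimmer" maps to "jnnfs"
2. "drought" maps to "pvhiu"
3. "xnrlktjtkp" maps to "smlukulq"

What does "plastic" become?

Looking at the pairs, the operation is to shift every letter 1 place forward in the alphabet (wrapping around), then delete the first 2 characters.
On "plastic": the first step gives "qmbtujd", and the second then gives "btujd".

btujd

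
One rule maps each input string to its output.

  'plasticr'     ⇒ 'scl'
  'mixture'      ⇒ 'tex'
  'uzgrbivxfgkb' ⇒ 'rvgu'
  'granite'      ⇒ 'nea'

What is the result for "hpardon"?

The pattern: move the first 3 characters to the end (rotate left by 3), then keep one character in every 3, starting at position 1 (positions 1st, 4th, 7th, ...).
For "hpardon", step one produces "rdonhpa"; step two turns that into "rna".

rna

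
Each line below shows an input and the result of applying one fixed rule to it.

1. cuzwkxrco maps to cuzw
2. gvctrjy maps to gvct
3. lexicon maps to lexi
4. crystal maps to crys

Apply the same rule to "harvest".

harv

What's happening: keep only the first 4 characters.
Doing the same to "harvest": "harv".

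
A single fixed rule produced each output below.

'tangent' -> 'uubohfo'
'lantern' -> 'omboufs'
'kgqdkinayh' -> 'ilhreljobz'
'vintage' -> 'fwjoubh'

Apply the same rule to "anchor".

sbodip

The rule is to shift every letter 1 place forward in the alphabet (wrapping around), then move the last character to the front.
So "anchor" becomes "sbodip".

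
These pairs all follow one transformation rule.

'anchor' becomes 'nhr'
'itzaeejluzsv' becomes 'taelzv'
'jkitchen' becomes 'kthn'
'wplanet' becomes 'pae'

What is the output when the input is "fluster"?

The pattern: keep every other character starting from the second (positions 2nd, 4th, 6th, ...).
Applying that to "fluster" gives "lse".

lse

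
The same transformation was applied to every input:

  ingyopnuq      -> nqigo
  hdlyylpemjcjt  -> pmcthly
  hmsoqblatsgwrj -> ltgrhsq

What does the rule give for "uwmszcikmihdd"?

What's happening: keep every other character starting from the first (positions 1st, 3rd, 5th, ...), then move the first 3 characters to the end (rotate left by 3).
For "uwmszcikmihdd" the result is "imhdumz".

imhdumz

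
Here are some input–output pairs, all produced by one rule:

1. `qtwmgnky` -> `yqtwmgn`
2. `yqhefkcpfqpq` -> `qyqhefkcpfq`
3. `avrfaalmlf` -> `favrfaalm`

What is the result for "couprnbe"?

ecouprn

In each case the input is transformed by: move the last character to the front, then delete the last character.
Working it through for "couprnbe": intermediate "ecouprnb", final "ecouprn".
(Check on "qtwmgnky": → "yqtwmgnk" → "yqtwmgn" ✓)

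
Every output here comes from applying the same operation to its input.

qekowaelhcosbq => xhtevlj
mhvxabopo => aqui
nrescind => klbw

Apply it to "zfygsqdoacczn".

yzjhvs

Each output is the input with this applied: shift every letter 7 places backward in the alphabet (wrapping around), then keep every other character starting from the second (positions 2nd, 4th, 6th, ...).
Applying both steps to "zfygsqdoacczn": "syrzljwhtvvsg", then "yzjhvs".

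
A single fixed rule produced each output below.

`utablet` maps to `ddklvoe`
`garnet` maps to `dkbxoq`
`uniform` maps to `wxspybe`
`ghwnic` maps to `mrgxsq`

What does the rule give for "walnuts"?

ckvxedg

Looking at the pairs, the operation is to shift every letter 10 places forward in the alphabet (wrapping around), then swap the first and last characters.
Applying both steps to "walnuts": "gkvxedc", then "ckvxedg".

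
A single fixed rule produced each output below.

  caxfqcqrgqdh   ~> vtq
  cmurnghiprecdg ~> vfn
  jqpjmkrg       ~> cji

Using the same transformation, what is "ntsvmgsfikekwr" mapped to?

Each output is the input with this applied: shift every letter 7 places backward in the alphabet (wrapping around), then keep only the first 3 characters.
Applying both steps to "ntsvmgsfikekwr": "gmlofzlybdxdpk", then "gml".

gml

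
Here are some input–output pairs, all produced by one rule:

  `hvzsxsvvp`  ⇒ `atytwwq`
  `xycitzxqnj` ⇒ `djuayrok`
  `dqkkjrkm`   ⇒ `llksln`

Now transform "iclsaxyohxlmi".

mtbyzpiymnj

Each output is the input with this applied: delete the first 2 characters, then shift every letter 1 place forward in the alphabet (wrapping around).
Working it through for "iclsaxyohxlmi": intermediate "lsaxyohxlmi", final "mtbyzpiymnj".
(Check on "hvzsxsvvp": → "zsxsvvp" → "atytwwq" ✓)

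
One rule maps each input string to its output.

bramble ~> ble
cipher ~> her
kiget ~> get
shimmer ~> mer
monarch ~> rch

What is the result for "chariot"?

The transformation: keep only the last 3 characters.
So "chariot" becomes "iot".

iot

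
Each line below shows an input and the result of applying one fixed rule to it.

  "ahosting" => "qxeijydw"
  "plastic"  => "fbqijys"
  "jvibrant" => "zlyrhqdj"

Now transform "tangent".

Rule — shift every letter 10 places backward in the alphabet (wrapping around).
So "tangent" becomes "jqdwudj".

jqdwudj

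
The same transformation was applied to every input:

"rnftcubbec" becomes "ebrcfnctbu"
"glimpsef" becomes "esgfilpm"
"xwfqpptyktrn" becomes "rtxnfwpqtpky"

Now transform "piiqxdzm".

zdpmiixq

Each output is the input with this applied: move the last 3 characters to the front (rotate right by 3), then swap each adjacent pair of characters (1↔2, 3↔4, ...).
So "piiqxdzm" becomes "zdpmiixq".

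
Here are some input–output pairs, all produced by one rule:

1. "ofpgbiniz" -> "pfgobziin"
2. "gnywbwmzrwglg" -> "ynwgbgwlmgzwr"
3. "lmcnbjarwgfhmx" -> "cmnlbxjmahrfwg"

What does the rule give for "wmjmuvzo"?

jmmwuovz

The rule is to move the first 2 characters to the end (rotate left by 2), then take characters alternately from the front and the back (1st, last, 2nd, 2nd-last, ...).
Applying that to "wmjmuvzo" gives "jmmwuovz".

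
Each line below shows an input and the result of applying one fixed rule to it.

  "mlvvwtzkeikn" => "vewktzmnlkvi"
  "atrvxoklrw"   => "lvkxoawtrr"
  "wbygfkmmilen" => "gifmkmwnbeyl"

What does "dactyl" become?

Looking at the pairs, the operation is to take characters alternately from the front and the back (1st, last, 2nd, 2nd-last, ...), then swap the front and back halves of the string.
For "dactyl", step one produces "dlayct"; step two turns that into "yctdla".
(Check on "mlvvwtzkeikn": → "mnlkvivewktz" → "vewktzmnlkvi" ✓)

yctdla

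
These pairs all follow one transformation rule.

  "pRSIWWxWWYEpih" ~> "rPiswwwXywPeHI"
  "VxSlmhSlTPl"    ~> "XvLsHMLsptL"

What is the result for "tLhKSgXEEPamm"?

lTkHGsexpeMAM

The pattern: flip the case of every letter, then swap each adjacent pair of characters (1↔2, 3↔4, ...).
Starting from "tLhKSgXEEPamm": after the first operation, "TlHksGxeepAMM"; after the second, "lTkHGsexpeMAM".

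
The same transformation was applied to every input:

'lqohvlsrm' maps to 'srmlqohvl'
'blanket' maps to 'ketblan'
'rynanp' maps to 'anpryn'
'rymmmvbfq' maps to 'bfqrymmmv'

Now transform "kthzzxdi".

Each output is the input with this applied: move the last 3 characters to the front (rotate right by 3).
"kthzzxdi" → "xdikthzz".

xdikthzz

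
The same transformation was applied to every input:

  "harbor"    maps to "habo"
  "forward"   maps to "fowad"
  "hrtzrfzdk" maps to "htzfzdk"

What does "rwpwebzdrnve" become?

The pattern: remove every "r".
"rwpwebzdrnve" → "wpwebzdnve".

wpwebzdnve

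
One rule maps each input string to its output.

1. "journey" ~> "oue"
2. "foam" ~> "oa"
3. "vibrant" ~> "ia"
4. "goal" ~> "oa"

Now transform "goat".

What's happening: keep only the vowels.
Doing the same to "goat": "oa".

oa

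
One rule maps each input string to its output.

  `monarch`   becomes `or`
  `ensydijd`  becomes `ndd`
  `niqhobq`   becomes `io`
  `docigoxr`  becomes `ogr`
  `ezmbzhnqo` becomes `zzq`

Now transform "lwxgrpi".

wr

Each output is the input with this applied: keep one character in every 3, starting at position 2 (positions 2nd, 5th, 8th, ...).
Applying that to "lwxgrpi" gives "wr".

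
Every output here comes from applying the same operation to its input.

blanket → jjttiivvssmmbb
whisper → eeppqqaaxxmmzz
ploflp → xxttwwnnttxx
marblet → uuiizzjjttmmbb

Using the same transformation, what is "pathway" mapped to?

The pattern: shift every letter 8 places forward in the alphabet (wrapping around), then double every character.
On "pathway": the first step gives "xibpeig", and the second then gives "xxiibbppeeiigg".
(Check on "blanket": → "jtivsmb" → "jjttiivvssmmbb" ✓)

xxiibbppeeiigg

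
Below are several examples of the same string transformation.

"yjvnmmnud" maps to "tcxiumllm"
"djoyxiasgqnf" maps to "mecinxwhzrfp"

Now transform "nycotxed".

Rule — move the last 2 characters to the front (rotate right by 2), then shift every letter 1 place backward in the alphabet (wrapping around).
Applying both steps to "nycotxed": "ednycotx", then "dcmxbnsw".

dcmxbnsw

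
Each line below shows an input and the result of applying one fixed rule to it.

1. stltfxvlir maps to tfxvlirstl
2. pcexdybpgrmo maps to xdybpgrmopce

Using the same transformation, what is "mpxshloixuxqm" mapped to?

Looking at the pairs, the operation is to move the first 3 characters to the end (rotate left by 3).
On "mpxshloixuxqm" that produces "shloixuxqmmpx".

shloixuxqmmpx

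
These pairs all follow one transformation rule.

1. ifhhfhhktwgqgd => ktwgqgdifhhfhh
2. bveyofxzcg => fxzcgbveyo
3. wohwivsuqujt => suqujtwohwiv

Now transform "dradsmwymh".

Looking at the pairs, the operation is to swap the front and back halves of the string.
For "dradsmwymh" the result is "mwymhdrads".

mwymhdrads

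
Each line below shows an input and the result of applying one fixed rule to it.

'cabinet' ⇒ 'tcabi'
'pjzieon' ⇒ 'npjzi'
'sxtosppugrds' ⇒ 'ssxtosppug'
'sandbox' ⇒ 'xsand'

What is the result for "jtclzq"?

In each case the input is transformed by: move the last 3 characters to the front (rotate right by 3), then delete the first 2 characters.
Starting from "jtclzq": after the first operation, "lzqjtc"; after the second, "qjtc".

qjtc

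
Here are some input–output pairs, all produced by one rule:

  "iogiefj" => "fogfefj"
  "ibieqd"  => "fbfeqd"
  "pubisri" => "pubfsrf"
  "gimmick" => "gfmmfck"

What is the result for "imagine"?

fmagfne

The pattern: replace every "i" with "f".
On "imagine" that produces "fmagfne".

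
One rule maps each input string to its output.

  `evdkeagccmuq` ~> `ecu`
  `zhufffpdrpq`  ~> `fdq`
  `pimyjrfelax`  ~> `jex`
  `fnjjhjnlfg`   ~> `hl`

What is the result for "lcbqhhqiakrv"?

The transformation: delete the first 3 characters, then keep one character in every 3, starting at position 2 (positions 2nd, 5th, 8th, ...).
"lcbqhhqiakrv" → "qhhqiakrv" → "hir".

hir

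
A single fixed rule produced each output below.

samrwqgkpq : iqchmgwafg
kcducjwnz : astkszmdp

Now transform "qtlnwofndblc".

The rule is to shift every letter 10 places backward in the alphabet (wrapping around).
"qtlnwofndblc" → "gjbdmevdtrbs".

gjbdmevdtrbs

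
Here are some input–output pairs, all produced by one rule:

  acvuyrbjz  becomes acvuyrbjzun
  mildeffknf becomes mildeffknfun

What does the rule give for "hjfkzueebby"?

hjfkzueebbyun

The pattern: append "un".
So "hjfkzueebby" becomes "hjfkzueebbyun".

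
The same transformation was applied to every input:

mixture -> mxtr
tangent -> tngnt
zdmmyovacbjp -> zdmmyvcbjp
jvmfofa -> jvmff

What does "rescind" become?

rscnd

Looking at the pairs, the operation is to remove every vowel.
On "rescind" that produces "rscnd".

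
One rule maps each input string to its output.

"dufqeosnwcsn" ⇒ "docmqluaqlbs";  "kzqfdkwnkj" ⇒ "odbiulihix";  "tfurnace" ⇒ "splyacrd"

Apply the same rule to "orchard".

Looking at the pairs, the operation is to move the first 2 characters to the end (rotate left by 2), then shift every letter 2 places backward in the alphabet (wrapping around).
"orchard" → "chardor" → "afypbmp".
(Check on "dufqeosnwcsn": → "fqeosnwcsndu" → "docmqluaqlbs" ✓)

afypbmp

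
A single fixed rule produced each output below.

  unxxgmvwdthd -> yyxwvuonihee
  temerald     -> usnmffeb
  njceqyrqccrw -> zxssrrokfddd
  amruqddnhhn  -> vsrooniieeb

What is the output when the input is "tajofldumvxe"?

ywvupnmkgfeb

Looking at the pairs, the operation is to sort the characters into reverse alphabetical order, then shift every letter 1 place forward in the alphabet (wrapping around).
Applying both steps to "tajofldumvxe": "xvutomljfeda", then "ywvupnmkgfeb".
(Check on "amruqddnhhn": → "urqnnmhhdda" → "vsrooniieeb" ✓)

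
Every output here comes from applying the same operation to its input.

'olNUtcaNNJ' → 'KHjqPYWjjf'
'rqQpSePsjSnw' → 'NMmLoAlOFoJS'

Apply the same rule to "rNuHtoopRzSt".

NjQdPKKLnVoP

Rule — shift every letter 4 places backward in the alphabet (wrapping around), then flip the case of every letter.
For "rNuHtoopRzSt", step one produces "nJqDpkklNvOp"; step two turns that into "NjQdPKKLnVoP".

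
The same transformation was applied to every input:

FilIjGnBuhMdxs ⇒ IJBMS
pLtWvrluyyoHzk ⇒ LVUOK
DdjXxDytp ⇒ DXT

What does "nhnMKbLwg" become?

Each output is the input with this applied: keep one character in every 3, starting at position 2 (positions 2nd, 5th, 8th, ...), then convert every letter to uppercase.
On "nhnMKbLwg": the first step gives "hKw", and the second then gives "HKW".

HKW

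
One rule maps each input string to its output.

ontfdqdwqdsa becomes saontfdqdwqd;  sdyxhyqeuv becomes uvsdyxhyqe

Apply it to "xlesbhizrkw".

kwxlesbhizr

The pattern: move the last 2 characters to the front (rotate right by 2).
On "xlesbhizrkw" that produces "kwxlesbhizr".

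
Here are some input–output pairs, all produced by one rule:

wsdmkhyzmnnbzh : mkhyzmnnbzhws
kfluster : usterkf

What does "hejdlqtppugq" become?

The pattern: move the first 3 characters to the end (rotate left by 3), then delete the last character.
Starting from "hejdlqtppugq": after the first operation, "dlqtppugqhej"; after the second, "dlqtppugqhe".

dlqtppugqhe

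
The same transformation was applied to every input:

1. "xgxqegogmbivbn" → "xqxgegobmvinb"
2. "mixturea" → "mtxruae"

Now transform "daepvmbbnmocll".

dpemvbbmncoll

Each output is the input with this applied: swap each adjacent pair of characters (1↔2, 3↔4, ...), then delete the first character.
Applying that to "daepvmbbnmocll" gives "dpemvbbmncoll".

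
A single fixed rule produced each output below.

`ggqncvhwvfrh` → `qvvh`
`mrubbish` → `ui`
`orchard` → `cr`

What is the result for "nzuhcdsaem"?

In each case the input is transformed by: keep one character in every 3, starting at position 3 (positions 3rd, 6th, 9th, ...).
On "nzuhcdsaem" that produces "ude".

ude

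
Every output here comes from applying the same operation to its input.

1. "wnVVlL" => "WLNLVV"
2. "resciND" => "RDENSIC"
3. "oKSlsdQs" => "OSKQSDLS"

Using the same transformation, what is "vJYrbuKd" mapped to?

VDJKYURB

The rule is to take characters alternately from the front and the back (1st, last, 2nd, 2nd-last, ...), then convert every letter to uppercase.
On "vJYrbuKd" that produces "VDJKYURB".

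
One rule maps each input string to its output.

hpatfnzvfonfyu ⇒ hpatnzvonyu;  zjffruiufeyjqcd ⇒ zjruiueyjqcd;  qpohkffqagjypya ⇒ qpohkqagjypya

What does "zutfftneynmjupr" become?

zuttneynmjupr

Each output is the input with this applied: remove every "f".
For "zutfftneynmjupr" the result is "zuttneynmjupr".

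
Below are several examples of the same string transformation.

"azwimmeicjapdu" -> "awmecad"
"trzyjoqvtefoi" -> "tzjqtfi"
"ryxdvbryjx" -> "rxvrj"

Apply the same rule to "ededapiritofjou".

Looking at the pairs, the operation is to keep every other character starting from the first (positions 1st, 3rd, 5th, ...).
"ededapiritofjou" → "eeaiioju".

eeaiioju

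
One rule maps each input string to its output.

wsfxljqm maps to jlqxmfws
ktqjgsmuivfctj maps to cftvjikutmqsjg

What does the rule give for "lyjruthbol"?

The transformation: move the last 3 characters to the front (rotate right by 3), then take characters alternately from the front and the back (1st, last, 2nd, 2nd-last, ...).
For "lyjruthbol", step one produces "bollyjruth"; step two turns that into "bhotlulryj".

bhotlulryj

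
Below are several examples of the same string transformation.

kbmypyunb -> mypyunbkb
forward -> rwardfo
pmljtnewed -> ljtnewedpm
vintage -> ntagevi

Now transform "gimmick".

mmickgi

The pattern: move the first 2 characters to the end (rotate left by 2).
So "gimmick" becomes "mmickgi".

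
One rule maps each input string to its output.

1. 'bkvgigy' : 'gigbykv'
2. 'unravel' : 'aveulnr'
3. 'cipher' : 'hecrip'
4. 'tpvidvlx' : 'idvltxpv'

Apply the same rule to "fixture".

turfeix

The pattern: swap the first and last characters, then move the first 3 characters to the end (rotate left by 3).
For "fixture", step one produces "eixturf"; step two turns that into "turfeix".
(Check on "unravel": → "lnraveu" → "aveulnr" ✓)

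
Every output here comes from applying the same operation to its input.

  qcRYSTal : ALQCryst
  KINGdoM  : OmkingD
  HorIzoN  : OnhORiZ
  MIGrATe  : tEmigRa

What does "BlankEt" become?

The pattern: flip the case of every letter, then move the last 2 characters to the front (rotate right by 2).
Starting from "BlankEt": after the first operation, "bLANKeT"; after the second, "eTbLANK".

eTbLANK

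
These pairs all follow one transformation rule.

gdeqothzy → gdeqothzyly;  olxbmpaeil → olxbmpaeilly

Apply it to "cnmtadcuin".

cnmtadcuinly

In each case the input is transformed by: append "ly".
"cnmtadcuin" → "cnmtadcuinly".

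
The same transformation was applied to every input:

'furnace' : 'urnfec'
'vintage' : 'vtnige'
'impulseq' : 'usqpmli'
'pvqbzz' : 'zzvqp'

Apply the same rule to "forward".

wrrofd

In each case the input is transformed by: sort the characters into reverse alphabetical order, then delete the last character.
So "forward" becomes "wrrofd".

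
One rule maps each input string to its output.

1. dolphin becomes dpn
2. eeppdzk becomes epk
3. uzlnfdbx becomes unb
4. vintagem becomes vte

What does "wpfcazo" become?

The pattern: keep one character in every 3, starting at position 1 (positions 1st, 4th, 7th, ...).
Doing the same to "wpfcazo": "wco".

wco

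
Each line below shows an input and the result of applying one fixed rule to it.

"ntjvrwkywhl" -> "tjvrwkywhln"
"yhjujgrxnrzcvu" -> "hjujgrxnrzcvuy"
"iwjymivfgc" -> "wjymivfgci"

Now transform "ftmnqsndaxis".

Looking at the pairs, the operation is to move the first character to the end.
"ftmnqsndaxis" → "tmnqsndaxisf".

tmnqsndaxisf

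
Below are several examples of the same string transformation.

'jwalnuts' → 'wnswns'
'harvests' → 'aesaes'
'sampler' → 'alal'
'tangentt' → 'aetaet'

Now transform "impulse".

Rule — keep one character in every 3, starting at position 2 (positions 2nd, 5th, 8th, ...), then write the whole string twice.
On "impulse": the first step gives "ml", and the second then gives "mlml".

mlml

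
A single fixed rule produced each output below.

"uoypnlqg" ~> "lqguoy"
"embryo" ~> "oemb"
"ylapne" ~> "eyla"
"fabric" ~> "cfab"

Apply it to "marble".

emar

The transformation: move the first 3 characters to the end (rotate left by 3), then delete the first 2 characters.
"marble" → "blemar" → "emar".
(Check on "fabric": → "ricfab" → "cfab" ✓)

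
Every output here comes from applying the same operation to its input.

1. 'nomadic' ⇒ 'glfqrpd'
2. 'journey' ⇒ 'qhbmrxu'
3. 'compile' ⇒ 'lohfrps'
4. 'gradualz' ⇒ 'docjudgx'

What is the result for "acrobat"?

Looking at the pairs, the operation is to move the last 3 characters to the front (rotate right by 3), then shift every letter 3 places forward in the alphabet (wrapping around).
Applying both steps to "acrobat": "batacro", then "edwdfur".
(Check on "nomadic": → "dicnoma" → "glfqrpd" ✓)

edwdfur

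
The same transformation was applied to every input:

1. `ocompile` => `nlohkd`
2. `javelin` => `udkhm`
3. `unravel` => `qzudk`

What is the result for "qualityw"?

zkhsxv

The rule is to shift every letter 1 place backward in the alphabet (wrapping around), then delete the first 2 characters.
Applying both steps to "qualityw": "ptzkhsxv", then "zkhsxv".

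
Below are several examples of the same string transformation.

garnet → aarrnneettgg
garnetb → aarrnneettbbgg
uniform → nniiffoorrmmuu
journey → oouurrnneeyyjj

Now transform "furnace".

uurrnnaacceeff

What's happening: double every character, then move the first 2 characters to the end (rotate left by 2).
Applying both steps to "furnace": "ffuurrnnaaccee", then "uurrnnaacceeff".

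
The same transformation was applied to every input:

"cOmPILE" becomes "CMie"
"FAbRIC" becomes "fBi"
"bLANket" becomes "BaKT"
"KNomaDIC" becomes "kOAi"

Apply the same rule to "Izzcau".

iZA

What's happening: flip the case of every letter, then keep every other character starting from the first (positions 1st, 3rd, 5th, ...).
Starting from "Izzcau": after the first operation, "iZZCAU"; after the second, "iZA".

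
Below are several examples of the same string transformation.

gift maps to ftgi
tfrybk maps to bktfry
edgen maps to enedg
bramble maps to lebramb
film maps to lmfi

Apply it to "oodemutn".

tnoodemu

Looking at the pairs, the operation is to move the last 2 characters to the front (rotate right by 2).
Applying that to "oodemutn" gives "tnoodemu".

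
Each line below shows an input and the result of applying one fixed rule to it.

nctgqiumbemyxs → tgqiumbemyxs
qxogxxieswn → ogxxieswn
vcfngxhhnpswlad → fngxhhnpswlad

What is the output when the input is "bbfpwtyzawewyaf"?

The rule is to delete the first 2 characters.
So "bbfpwtyzawewyaf" becomes "fpwtyzawewyaf".

fpwtyzawewyaf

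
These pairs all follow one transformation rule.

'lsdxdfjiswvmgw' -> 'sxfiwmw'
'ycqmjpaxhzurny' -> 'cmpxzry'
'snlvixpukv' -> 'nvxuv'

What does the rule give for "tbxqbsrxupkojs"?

bqsxpos

What's happening: keep every other character starting from the second (positions 2nd, 4th, 6th, ...).
So "tbxqbsrxupkojs" becomes "bqsxpos".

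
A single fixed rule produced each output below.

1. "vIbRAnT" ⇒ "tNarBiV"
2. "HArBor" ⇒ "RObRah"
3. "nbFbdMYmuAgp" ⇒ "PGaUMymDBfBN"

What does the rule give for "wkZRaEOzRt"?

The pattern: flip the case of every letter, then reverse the string.
"wkZRaEOzRt" → "WKzrAeoZrT" → "TrZoeArzKW".

TrZoeArzKW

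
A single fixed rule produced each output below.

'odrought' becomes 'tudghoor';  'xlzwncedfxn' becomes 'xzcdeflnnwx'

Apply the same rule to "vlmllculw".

vwcllllmu

The transformation: sort the characters into alphabetical order, then move the last 2 characters to the front (rotate right by 2).
For "vlmllculw", step one produces "cllllmuvw"; step two turns that into "vwcllllmu".
(Check on "xlzwncedfxn": → "cdeflnnwxxz" → "xzcdeflnnwx" ✓)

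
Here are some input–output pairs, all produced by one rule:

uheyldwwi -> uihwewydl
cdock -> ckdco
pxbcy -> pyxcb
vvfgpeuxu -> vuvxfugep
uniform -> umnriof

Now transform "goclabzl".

Looking at the pairs, the operation is to take characters alternately from the front and the back (1st, last, 2nd, 2nd-last, ...).
So "goclabzl" becomes "glozcbla".

glozcbla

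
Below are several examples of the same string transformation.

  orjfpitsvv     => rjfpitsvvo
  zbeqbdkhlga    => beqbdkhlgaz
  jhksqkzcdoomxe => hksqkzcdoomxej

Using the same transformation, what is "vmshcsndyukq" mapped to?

mshcsndyukqv

In each case the input is transformed by: move the first character to the end.
On "vmshcsndyukq" that produces "mshcsndyukqv".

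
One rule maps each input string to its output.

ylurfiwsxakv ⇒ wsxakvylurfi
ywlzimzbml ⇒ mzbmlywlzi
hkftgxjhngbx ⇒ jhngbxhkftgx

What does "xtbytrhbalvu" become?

The pattern: swap the front and back halves of the string.
Applying that to "xtbytrhbalvu" gives "hbalvuxtbytr".

hbalvuxtbytr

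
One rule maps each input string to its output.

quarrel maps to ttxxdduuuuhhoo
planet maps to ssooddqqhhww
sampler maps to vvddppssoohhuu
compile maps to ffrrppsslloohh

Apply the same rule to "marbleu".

What's happening: double every character, then shift every letter 3 places forward in the alphabet (wrapping around).
Applying both steps to "marbleu": "mmaarrbblleeuu", then "ppdduueeoohhxx".

ppdduueeoohhxx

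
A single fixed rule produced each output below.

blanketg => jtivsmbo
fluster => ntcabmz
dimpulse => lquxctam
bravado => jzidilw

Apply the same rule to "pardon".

xizlwv

Rule — shift every letter 8 places forward in the alphabet (wrapping around).
For "pardon" the result is "xizlwv".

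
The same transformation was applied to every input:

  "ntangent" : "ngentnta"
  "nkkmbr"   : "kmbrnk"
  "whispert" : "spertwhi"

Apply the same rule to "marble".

The pattern: swap the front and back halves of the string, then move the last character to the front.
Doing the same to "marble": "rblema".

rblema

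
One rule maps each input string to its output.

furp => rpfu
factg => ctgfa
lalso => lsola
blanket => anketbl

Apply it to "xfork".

orkxf

What's happening: move the first 2 characters to the end (rotate left by 2).
For "xfork" the result is "orkxf".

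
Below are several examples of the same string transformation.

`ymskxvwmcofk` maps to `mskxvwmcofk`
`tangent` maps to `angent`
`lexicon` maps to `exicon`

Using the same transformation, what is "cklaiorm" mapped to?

klaiorm

The rule is to delete the first character.
Applying that to "cklaiorm" gives "klaiorm".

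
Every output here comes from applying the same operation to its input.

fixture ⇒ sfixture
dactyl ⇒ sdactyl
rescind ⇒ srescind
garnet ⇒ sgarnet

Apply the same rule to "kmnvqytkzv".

Each output is the input with this applied: prepend "s".
Applying that to "kmnvqytkzv" gives "skmnvqytkzv".

skmnvqytkzv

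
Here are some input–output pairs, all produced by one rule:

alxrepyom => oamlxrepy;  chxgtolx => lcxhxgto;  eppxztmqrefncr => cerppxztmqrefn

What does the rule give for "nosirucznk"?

nnkosirucz

What's happening: swap the first and last characters, then move the last 2 characters to the front (rotate right by 2).
"nosirucznk" → "kosirucznn" → "nnkosirucz".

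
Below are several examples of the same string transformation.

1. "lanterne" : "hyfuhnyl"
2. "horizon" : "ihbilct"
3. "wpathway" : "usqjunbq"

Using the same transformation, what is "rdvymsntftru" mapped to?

lolxpsgmhnzn

Each output is the input with this applied: move the last 2 characters to the front (rotate right by 2), then shift every letter 6 places backward in the alphabet (wrapping around).
Starting from "rdvymsntftru": after the first operation, "rurdvymsntft"; after the second, "lolxpsgmhnzn".
(Check on "wpathway": → "aywpathw" → "usqjunbq" ✓)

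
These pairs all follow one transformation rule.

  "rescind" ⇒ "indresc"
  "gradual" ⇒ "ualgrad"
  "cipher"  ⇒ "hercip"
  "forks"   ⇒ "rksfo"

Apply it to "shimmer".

mershim

The transformation: move the last 3 characters to the front (rotate right by 3).
On "shimmer" that produces "mershim".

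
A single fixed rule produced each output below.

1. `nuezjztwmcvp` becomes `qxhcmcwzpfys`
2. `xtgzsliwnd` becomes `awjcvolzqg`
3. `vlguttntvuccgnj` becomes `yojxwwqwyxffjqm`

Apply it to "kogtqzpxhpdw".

nrjwtcsaksgz

The transformation: shift every letter 3 places forward in the alphabet (wrapping around).
So "kogtqzpxhpdw" becomes "nrjwtcsaksgz".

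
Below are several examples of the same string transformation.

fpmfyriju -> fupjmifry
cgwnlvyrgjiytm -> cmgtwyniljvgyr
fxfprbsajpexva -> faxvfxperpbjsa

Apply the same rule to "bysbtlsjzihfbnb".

bbynsbbfthliszj

What's happening: take characters alternately from the front and the back (1st, last, 2nd, 2nd-last, ...).
Applying that to "bysbtlsjzihfbnb" gives "bbynsbbfthliszj".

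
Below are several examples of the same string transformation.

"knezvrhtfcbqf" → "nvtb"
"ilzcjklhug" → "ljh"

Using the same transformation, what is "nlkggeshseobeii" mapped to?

lghoi

Rule — keep one character in every 3, starting at position 2 (positions 2nd, 5th, 8th, ...).
"nlkggeshseobeii" → "lghoi".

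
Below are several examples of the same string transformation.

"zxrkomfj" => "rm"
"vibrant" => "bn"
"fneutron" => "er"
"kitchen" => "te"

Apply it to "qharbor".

The pattern: keep one character in every 3, starting at position 3 (positions 3rd, 6th, 9th, ...).
So "qharbor" becomes "ao".

ao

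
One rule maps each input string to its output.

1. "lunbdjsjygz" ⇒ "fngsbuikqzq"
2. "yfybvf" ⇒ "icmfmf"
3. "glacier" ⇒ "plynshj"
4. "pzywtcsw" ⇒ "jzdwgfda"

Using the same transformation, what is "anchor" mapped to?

ovyhuj

In each case the input is transformed by: shift every letter 7 places forward in the alphabet (wrapping around), then move the last 3 characters to the front (rotate right by 3).
On "anchor": the first step gives "hujovy", and the second then gives "ovyhuj".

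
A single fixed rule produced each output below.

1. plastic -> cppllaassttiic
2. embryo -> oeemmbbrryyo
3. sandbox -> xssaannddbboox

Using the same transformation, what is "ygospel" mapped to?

lyyggoossppeel

The pattern: double every character, then move the last character to the front.
Applying both steps to "ygospel": "yyggoossppeell", then "lyyggoossppeel".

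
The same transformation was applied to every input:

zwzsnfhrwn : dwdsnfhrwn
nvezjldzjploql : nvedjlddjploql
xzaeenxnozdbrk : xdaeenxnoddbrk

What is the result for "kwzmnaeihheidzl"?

The rule is to replace every "z" with "d".
"kwzmnaeihheidzl" → "kwdmnaeihheiddl".

kwdmnaeihheiddl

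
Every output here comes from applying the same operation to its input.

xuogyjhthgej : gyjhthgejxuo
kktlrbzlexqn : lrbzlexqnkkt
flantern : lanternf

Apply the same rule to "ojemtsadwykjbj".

What's happening: swap the front and back halves of the string, then move the last 3 characters to the front (rotate right by 3).
Working it through for "ojemtsadwykjbj": intermediate "dwykjbjojemtsa", final "tsadwykjbjojem".

tsadwykjbjojem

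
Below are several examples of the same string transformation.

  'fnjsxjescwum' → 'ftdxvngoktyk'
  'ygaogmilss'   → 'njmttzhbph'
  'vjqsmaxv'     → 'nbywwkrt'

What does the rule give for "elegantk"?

boulfmfh

The pattern: shift every letter 1 place forward in the alphabet (wrapping around), then swap the front and back halves of the string.
So "elegantk" becomes "boulfmfh".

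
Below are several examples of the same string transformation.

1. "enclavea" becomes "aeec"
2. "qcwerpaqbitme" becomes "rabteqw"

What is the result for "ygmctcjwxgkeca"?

The rule is to keep every other character starting from the first (positions 1st, 3rd, 5th, ...), then move the first 2 characters to the end (rotate left by 2).
Starting from "ygmctcjwxgkeca": after the first operation, "ymtjxkc"; after the second, "tjxkcym".

tjxkcym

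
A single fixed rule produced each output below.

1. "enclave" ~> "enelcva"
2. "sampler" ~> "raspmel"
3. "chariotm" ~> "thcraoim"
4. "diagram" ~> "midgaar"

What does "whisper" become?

What's happening: swap each adjacent pair of characters (1↔2, 3↔4, ...), then move the last character to the front.
"whisper" → "hwsiepr" → "rhwsiep".

rhwsiep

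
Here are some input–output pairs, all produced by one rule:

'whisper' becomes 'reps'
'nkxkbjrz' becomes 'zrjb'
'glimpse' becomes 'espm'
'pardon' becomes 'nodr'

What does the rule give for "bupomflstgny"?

yngt

The pattern: reverse the string, then keep only the first 4 characters.
For "bupomflstgny", step one produces "yngtslfmopub"; step two turns that into "yngt".
(Check on "pardon": → "nodrap" → "nodr" ✓)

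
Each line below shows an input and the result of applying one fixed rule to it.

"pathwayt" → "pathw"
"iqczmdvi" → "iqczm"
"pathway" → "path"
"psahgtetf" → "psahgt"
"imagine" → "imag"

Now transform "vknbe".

In each case the input is transformed by: delete the last 3 characters.
For "vknbe" the result is "vk".

vk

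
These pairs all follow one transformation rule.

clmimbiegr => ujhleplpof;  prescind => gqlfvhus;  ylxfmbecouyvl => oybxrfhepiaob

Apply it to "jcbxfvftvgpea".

dhsjywiyiaefm

What's happening: shift every letter 3 places forward in the alphabet (wrapping around), then reverse the string.
Applying both steps to "jcbxfvftvgpea": "mfeaiyiwyjshd", then "dhsjywiyiaefm".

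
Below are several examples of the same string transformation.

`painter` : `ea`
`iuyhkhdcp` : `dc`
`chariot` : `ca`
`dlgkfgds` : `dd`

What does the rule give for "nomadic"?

Looking at the pairs, the operation is to sort the characters into reverse alphabetical order, then keep only the last 2 characters.
Applying both steps to "nomadic": "onmidca", then "ca".

ca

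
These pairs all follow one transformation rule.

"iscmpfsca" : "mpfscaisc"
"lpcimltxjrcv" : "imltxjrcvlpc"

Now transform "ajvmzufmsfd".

mzufmsfdajv

In each case the input is transformed by: move the first 3 characters to the end (rotate left by 3).
For "ajvmzufmsfd" the result is "mzufmsfdajv".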